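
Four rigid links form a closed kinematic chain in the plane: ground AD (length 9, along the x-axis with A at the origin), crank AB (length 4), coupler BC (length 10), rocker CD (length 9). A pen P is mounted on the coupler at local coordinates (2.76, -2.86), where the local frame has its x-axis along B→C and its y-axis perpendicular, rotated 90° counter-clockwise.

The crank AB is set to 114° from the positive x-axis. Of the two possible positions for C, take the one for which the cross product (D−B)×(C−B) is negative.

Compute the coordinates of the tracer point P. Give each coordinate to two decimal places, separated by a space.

A=(0,0), D=(9.00,0)
B = A + 4.00·(cos114°, sin114°) = (-1.6269, 3.6542)
|BD| = 11.2377
circle(B,10.00) ∩ circle(D,9.00): a=6.4642, h=7.6298
  candidates: C₊=(6.9670,8.7674) cross=85.741; C₋=(2.0049,-5.6630) cross=-85.741
  mode - wants cross < 0 → take C=(2.0049,-5.6630) (cross=-85.741)
ex = (C−B)/|BC| = (0.3632,-0.9317); ey = (0.9317,0.3632)
P = B + 2.76·ex + -2.86·ey = (-3.2892,0.0439)

-3.29 0.04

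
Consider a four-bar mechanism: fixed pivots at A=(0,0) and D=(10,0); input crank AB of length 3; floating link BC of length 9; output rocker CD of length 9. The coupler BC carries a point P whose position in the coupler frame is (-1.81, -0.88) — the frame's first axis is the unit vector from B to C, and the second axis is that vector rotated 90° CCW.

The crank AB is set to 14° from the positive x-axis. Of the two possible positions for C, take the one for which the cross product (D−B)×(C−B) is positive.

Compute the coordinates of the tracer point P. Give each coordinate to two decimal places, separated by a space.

A=(0,0), D=(10.00,0)
B = A + 3.00·(cos14°, sin14°) = (2.9109, 0.7258)
|BD| = 7.1262
circle(B,9.00) ∩ circle(D,9.00): a=3.5631, h=8.2646
  candidates: C₊=(7.2972,8.5846) cross=58.895; C₋=(5.6137,-7.8588) cross=-58.895
  mode + wants cross > 0 → take C=(7.2972,8.5846) (cross=58.895)
ex = (C−B)/|BC| = (0.4874,0.8732); ey = (-0.8732,0.4874)
P = B + -1.81·ex + -0.88·ey = (2.7972,-1.2836)

2.80 -1.28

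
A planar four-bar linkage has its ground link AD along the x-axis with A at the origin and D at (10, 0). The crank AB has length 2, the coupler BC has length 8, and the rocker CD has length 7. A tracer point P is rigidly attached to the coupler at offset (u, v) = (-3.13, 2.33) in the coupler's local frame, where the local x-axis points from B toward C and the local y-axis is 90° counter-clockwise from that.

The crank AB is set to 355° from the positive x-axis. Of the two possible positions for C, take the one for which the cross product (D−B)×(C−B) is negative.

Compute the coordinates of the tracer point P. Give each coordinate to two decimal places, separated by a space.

A=(0,0), D=(10.00,0)
B = A + 2.00·(cos355°, sin355°) = (1.9924, -0.1743)
|BD| = 8.0095
circle(B,8.00) ∩ circle(D,7.00): a=4.9411, h=6.2917
  candidates: C₊=(6.7954,6.2234) cross=50.393; C₋=(7.0693,-6.3570) cross=-50.393
  mode - wants cross < 0 → take C=(7.0693,-6.3570) (cross=-50.393)
ex = (C−B)/|BC| = (0.6346,-0.7728); ey = (0.7728,0.6346)
P = B + -3.13·ex + 2.33·ey = (1.8067,3.7233)

1.81 3.72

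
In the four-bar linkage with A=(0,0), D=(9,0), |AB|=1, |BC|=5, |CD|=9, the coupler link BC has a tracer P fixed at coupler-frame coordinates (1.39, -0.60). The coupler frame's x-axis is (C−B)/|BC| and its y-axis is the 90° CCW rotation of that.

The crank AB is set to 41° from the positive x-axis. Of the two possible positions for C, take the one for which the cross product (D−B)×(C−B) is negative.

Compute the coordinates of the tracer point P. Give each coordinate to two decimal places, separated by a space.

0.26 -0.77

A=(0,0), D=(9.00,0)
B = A + 1.00·(cos41°, sin41°) = (0.7547, 0.6561)
|BD| = 8.2713
circle(B,5.00) ∩ circle(D,9.00): a=0.7505, h=4.9434
  candidates: C₊=(1.8949,5.5243) cross=40.888; C₋=(1.1107,-4.3312) cross=-40.888
  mode - wants cross < 0 → take C=(1.1107,-4.3312) (cross=-40.888)
ex = (C−B)/|BC| = (0.0712,-0.9975); ey = (0.9975,0.0712)
P = B + 1.39·ex + -0.60·ey = (0.2552,-0.7731)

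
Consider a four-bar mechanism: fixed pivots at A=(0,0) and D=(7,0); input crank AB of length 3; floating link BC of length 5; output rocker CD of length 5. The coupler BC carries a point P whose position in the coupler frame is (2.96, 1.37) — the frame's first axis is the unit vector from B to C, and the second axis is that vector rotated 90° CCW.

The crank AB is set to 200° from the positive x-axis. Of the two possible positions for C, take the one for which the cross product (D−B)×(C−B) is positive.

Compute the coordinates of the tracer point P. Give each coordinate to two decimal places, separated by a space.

A=(0,0), D=(7.00,0)
B = A + 3.00·(cos200°, sin200°) = (-2.8191, -1.0261)
|BD| = 9.8725
circle(B,5.00) ∩ circle(D,5.00): a=4.9363, h=0.7958
  candidates: C₊=(2.0078,0.2784) cross=7.856; C₋=(2.1732,-1.3045) cross=-7.856
  mode + wants cross > 0 → take C=(2.0078,0.2784) (cross=7.856)
ex = (C−B)/|BC| = (0.9654,0.2609); ey = (-0.2609,0.9654)
P = B + 2.96·ex + 1.37·ey = (-0.3190,1.0687)

-0.32 1.07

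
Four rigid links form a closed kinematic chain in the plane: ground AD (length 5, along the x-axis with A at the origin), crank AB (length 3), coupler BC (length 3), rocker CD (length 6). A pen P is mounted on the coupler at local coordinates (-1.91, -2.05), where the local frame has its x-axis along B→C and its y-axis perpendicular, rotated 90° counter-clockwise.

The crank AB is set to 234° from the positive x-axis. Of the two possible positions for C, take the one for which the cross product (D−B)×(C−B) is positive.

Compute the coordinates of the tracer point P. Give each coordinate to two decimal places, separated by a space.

A=(0,0), D=(5.00,0)
B = A + 3.00·(cos234°, sin234°) = (-1.7634, -2.4271)
|BD| = 7.1856
circle(B,3.00) ∩ circle(D,6.00): a=1.7141, h=2.4621
  candidates: C₊=(-0.9816,0.4693) cross=17.692; C₋=(0.6816,-4.1655) cross=-17.692
  mode + wants cross > 0 → take C=(-0.9816,0.4693) (cross=17.692)
ex = (C−B)/|BC| = (0.2606,0.9655); ey = (-0.9655,0.2606)
P = B + -1.91·ex + -2.05·ey = (-0.2819,-4.8053)

-0.28 -4.81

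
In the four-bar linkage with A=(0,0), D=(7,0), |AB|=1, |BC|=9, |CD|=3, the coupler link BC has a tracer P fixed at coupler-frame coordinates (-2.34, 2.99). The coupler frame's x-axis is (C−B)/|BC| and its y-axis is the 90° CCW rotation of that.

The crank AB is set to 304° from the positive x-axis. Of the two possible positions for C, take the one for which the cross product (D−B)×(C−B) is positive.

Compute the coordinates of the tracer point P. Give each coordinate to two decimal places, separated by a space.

-2.65 1.20

A=(0,0), D=(7.00,0)
B = A + 1.00·(cos304°, sin304°) = (0.5592, -0.8290)
|BD| = 6.4939
circle(B,9.00) ∩ circle(D,3.00): a=8.7906, h=1.9301
  candidates: C₊=(9.0315,2.2075) cross=12.534; C₋=(9.5243,-1.6211) cross=-12.534
  mode + wants cross > 0 → take C=(9.0315,2.2075) (cross=12.534)
ex = (C−B)/|BC| = (0.9414,0.3374); ey = (-0.3374,0.9414)
P = B + -2.34·ex + 2.99·ey = (-2.6524,1.1961)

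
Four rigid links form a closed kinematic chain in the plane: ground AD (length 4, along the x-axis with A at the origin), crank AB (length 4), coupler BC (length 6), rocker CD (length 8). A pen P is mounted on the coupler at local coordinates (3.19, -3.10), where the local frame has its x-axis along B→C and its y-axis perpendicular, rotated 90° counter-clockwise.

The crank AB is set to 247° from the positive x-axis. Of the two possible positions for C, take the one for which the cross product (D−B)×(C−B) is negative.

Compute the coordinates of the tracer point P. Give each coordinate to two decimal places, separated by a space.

-1.47 -8.13

A=(0,0), D=(4.00,0)
B = A + 4.00·(cos247°, sin247°) = (-1.5629, -3.6820)
|BD| = 6.6711
circle(B,6.00) ∩ circle(D,8.00): a=1.2369, h=5.8711
  candidates: C₊=(-3.7719,1.8965) cross=39.167; C₋=(2.7090,-7.8951) cross=-39.167
  mode - wants cross < 0 → take C=(2.7090,-7.8951) (cross=-39.167)
ex = (C−B)/|BC| = (0.7120,-0.7022); ey = (0.7022,0.7120)
P = B + 3.19·ex + -3.10·ey = (-1.4685,-8.1292)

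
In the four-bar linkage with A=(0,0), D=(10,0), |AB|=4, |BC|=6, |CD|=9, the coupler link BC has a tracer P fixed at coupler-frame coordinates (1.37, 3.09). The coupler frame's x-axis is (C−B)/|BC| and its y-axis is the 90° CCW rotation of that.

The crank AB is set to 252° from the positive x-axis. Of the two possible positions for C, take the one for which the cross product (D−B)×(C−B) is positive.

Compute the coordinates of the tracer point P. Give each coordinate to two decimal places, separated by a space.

-3.52 -1.31

A=(0,0), D=(10.00,0)
B = A + 4.00·(cos252°, sin252°) = (-1.2361, -3.8042)
|BD| = 11.8626
circle(B,6.00) ∩ circle(D,9.00): a=4.0346, h=4.4410
  candidates: C₊=(1.1613,1.6960) cross=52.681; C₋=(4.0096,-6.7168) cross=-52.681
  mode + wants cross > 0 → take C=(1.1613,1.6960) (cross=52.681)
ex = (C−B)/|BC| = (0.3996,0.9167); ey = (-0.9167,0.3996)
P = B + 1.37·ex + 3.09·ey = (-3.5213,-1.3137)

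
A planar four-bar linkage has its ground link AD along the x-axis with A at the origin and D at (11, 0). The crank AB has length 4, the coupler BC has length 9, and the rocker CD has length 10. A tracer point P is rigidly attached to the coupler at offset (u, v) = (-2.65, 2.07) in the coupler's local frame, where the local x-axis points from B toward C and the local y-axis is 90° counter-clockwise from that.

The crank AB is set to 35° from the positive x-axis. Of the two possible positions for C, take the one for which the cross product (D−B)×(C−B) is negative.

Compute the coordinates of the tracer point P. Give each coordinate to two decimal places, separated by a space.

5.26 5.01

A=(0,0), D=(11.00,0)
B = A + 4.00·(cos35°, sin35°) = (3.2766, 2.2943)
|BD| = 8.0570
circle(B,9.00) ∩ circle(D,10.00): a=2.8494, h=8.5370
  candidates: C₊=(8.4390,9.6665) cross=68.783; C₋=(3.5770,-6.7007) cross=-68.783
  mode - wants cross < 0 → take C=(3.5770,-6.7007) (cross=-68.783)
ex = (C−B)/|BC| = (0.0334,-0.9994); ey = (0.9994,0.0334)
P = B + -2.65·ex + 2.07·ey = (5.2570,5.0119)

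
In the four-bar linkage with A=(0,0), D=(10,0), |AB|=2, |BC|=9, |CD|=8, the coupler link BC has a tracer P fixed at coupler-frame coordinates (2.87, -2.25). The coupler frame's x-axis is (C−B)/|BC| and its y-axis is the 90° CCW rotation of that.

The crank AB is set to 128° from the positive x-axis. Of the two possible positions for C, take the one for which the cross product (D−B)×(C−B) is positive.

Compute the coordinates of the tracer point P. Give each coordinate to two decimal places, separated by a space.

A=(0,0), D=(10.00,0)
B = A + 2.00·(cos128°, sin128°) = (-1.2313, 1.5760)
|BD| = 11.3414
circle(B,9.00) ∩ circle(D,8.00): a=6.4201, h=6.3073
  candidates: C₊=(6.0030,6.9299) cross=71.533; C₋=(4.2501,-5.5622) cross=-71.533
  mode + wants cross > 0 → take C=(6.0030,6.9299) (cross=71.533)
ex = (C−B)/|BC| = (0.8038,0.5949); ey = (-0.5949,0.8038)
P = B + 2.87·ex + -2.25·ey = (2.4141,1.4747)

2.41 1.47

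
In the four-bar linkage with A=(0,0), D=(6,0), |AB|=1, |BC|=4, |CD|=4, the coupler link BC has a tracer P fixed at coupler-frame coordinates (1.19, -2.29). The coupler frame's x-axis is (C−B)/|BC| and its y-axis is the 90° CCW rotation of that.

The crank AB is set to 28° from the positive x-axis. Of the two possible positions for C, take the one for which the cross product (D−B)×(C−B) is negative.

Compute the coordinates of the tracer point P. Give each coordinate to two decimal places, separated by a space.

-0.32 -1.81

A=(0,0), D=(6.00,0)
B = A + 1.00·(cos28°, sin28°) = (0.8829, 0.4695)
|BD| = 5.1385
circle(B,4.00) ∩ circle(D,4.00): a=2.5693, h=3.0658
  candidates: C₊=(3.7216,3.2877) cross=15.754; C₋=(3.1614,-2.8182) cross=-15.754
  mode - wants cross < 0 → take C=(3.1614,-2.8182) (cross=-15.754)
ex = (C−B)/|BC| = (0.5696,-0.8219); ey = (0.8219,0.5696)
P = B + 1.19·ex + -2.29·ey = (-0.3214,-1.8130)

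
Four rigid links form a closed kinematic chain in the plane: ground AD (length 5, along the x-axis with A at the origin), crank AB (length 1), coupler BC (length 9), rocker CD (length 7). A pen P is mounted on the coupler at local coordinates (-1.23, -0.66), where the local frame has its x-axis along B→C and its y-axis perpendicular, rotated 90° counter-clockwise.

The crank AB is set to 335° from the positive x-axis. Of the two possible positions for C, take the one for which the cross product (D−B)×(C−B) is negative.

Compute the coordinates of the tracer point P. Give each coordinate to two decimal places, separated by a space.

-0.44 -0.07

A=(0,0), D=(5.00,0)
B = A + 1.00·(cos335°, sin335°) = (0.9063, -0.4226)
|BD| = 4.1154
circle(B,9.00) ∩ circle(D,7.00): a=5.9455, h=6.7565
  candidates: C₊=(6.1266,6.9088) cross=27.806; C₋=(7.5142,-6.5329) cross=-27.806
  mode - wants cross < 0 → take C=(7.5142,-6.5329) (cross=-27.806)
ex = (C−B)/|BC| = (0.7342,-0.6789); ey = (0.6789,0.7342)
P = B + -1.23·ex + -0.66·ey = (-0.4449,-0.0721)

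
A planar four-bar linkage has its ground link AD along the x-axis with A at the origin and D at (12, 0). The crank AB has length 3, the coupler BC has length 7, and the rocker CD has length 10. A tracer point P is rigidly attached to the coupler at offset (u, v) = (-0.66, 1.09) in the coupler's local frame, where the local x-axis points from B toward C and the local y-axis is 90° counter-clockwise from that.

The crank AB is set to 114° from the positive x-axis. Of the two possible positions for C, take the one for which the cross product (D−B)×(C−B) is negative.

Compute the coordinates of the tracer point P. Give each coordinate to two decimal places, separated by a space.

-0.65 3.88

A=(0,0), D=(12.00,0)
B = A + 3.00·(cos114°, sin114°) = (-1.2202, 2.7406)
|BD| = 13.5013
circle(B,7.00) ∩ circle(D,10.00): a=4.8619, h=5.0360
  candidates: C₊=(4.5628,6.6849) cross=67.993; C₋=(2.5182,-3.1775) cross=-67.993
  mode - wants cross < 0 → take C=(2.5182,-3.1775) (cross=-67.993)
ex = (C−B)/|BC| = (0.5341,-0.8454); ey = (0.8454,0.5341)
P = B + -0.66·ex + 1.09·ey = (-0.6512,3.8808)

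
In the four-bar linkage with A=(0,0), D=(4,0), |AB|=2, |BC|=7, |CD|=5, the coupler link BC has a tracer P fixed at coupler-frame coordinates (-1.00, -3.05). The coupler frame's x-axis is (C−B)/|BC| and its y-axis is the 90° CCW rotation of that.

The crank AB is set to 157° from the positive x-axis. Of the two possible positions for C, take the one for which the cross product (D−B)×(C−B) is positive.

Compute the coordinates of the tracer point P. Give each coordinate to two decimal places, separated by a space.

-0.80 -2.26

A=(0,0), D=(4.00,0)
B = A + 2.00·(cos157°, sin157°) = (-1.8410, 0.7815)
|BD| = 5.8931
circle(B,7.00) ∩ circle(D,5.00): a=4.9828, h=4.9164
  candidates: C₊=(3.7498,4.9937) cross=28.973; C₋=(2.4459,-4.7523) cross=-28.973
  mode + wants cross > 0 → take C=(3.7498,4.9937) (cross=28.973)
ex = (C−B)/|BC| = (0.7987,0.6018); ey = (-0.6018,0.7987)
P = B + -1.00·ex + -3.05·ey = (-0.8043,-2.2563)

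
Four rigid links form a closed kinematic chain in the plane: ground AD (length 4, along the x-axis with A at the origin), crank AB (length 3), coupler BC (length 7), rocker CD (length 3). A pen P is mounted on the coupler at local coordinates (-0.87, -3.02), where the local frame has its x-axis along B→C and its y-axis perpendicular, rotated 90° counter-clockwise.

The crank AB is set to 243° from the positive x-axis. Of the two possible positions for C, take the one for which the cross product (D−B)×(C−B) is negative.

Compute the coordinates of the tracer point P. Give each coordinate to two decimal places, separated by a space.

A=(0,0), D=(4.00,0)
B = A + 3.00·(cos243°, sin243°) = (-1.3620, -2.6730)
|BD| = 5.9913
circle(B,7.00) ∩ circle(D,3.00): a=6.3338, h=2.9804
  candidates: C₊=(2.9768,2.8201) cross=17.856; C₋=(5.6362,-2.5145) cross=-17.856
  mode - wants cross < 0 → take C=(5.6362,-2.5145) (cross=-17.856)
ex = (C−B)/|BC| = (0.9997,0.0226); ey = (-0.0226,0.9997)
P = B + -0.87·ex + -3.02·ey = (-2.1634,-5.7119)

-2.16 -5.71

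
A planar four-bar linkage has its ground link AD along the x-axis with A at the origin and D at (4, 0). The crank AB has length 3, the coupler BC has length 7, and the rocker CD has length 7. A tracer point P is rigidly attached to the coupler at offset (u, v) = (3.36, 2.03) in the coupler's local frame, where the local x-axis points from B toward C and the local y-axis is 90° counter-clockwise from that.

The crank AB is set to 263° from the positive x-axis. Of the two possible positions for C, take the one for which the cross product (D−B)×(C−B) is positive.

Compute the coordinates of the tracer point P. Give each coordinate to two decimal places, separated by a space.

-3.06 -0.12

A=(0,0), D=(4.00,0)
B = A + 3.00·(cos263°, sin263°) = (-0.3656, -2.9776)
|BD| = 5.2844
circle(B,7.00) ∩ circle(D,7.00): a=2.6422, h=6.4822
  candidates: C₊=(-1.8354,3.8663) cross=34.254; C₋=(5.4698,-6.8440) cross=-34.254
  mode + wants cross > 0 → take C=(-1.8354,3.8663) (cross=34.254)
ex = (C−B)/|BC| = (-0.2100,0.9777); ey = (-0.9777,-0.2100)
P = B + 3.36·ex + 2.03·ey = (-3.0558,-0.1188)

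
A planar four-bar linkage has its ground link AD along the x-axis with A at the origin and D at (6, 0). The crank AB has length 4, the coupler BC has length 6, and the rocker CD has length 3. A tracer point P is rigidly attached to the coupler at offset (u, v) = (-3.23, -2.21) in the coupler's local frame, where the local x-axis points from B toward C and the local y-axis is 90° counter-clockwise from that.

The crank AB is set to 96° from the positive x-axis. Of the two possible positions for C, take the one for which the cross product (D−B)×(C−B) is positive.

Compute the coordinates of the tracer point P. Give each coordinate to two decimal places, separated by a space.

A=(0,0), D=(6.00,0)
B = A + 4.00·(cos96°, sin96°) = (-0.4181, 3.9781)
|BD| = 7.5510
circle(B,6.00) ∩ circle(D,3.00): a=5.5633, h=2.2471
  candidates: C₊=(5.4944,2.9571) cross=16.967; C₋=(3.1267,-0.8628) cross=-16.967
  mode + wants cross > 0 → take C=(5.4944,2.9571) (cross=16.967)
ex = (C−B)/|BC| = (0.9854,-0.1702); ey = (0.1702,0.9854)
P = B + -3.23·ex + -2.21·ey = (-3.9771,2.3500)

-3.98 2.35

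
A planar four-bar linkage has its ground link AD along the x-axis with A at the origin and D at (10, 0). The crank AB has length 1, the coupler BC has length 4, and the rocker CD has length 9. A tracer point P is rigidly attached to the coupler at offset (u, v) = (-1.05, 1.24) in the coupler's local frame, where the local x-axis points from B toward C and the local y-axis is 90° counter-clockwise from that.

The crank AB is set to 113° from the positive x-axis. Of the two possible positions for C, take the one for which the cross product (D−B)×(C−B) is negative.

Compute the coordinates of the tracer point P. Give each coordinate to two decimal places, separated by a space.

A=(0,0), D=(10.00,0)
B = A + 1.00·(cos113°, sin113°) = (-0.3907, 0.9205)
|BD| = 10.4314
circle(B,4.00) ∩ circle(D,9.00): a=2.1001, h=3.4043
  candidates: C₊=(2.0016,4.1262) cross=35.512; C₋=(1.4008,-2.6559) cross=-35.512
  mode - wants cross < 0 → take C=(1.4008,-2.6559) (cross=-35.512)
ex = (C−B)/|BC| = (0.4479,-0.8941); ey = (0.8941,0.4479)
P = B + -1.05·ex + 1.24·ey = (0.2477,2.4147)

0.25 2.41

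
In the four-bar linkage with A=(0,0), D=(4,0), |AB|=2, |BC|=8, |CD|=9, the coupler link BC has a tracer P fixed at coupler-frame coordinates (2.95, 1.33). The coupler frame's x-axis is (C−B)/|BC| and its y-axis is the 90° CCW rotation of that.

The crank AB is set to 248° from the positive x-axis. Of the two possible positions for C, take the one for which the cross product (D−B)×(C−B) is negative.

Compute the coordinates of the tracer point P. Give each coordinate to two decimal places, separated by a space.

A=(0,0), D=(4.00,0)
B = A + 2.00·(cos248°, sin248°) = (-0.7492, -1.8544)
|BD| = 5.0984
circle(B,8.00) ∩ circle(D,9.00): a=0.8820, h=7.9512
  candidates: C₊=(-2.8196,5.8731) cross=40.539; C₋=(2.9644,-8.9402) cross=-40.539
  mode - wants cross < 0 → take C=(2.9644,-8.9402) (cross=-40.539)
ex = (C−B)/|BC| = (0.4642,-0.8857); ey = (0.8857,0.4642)
P = B + 2.95·ex + 1.33·ey = (1.7982,-3.8499)

1.80 -3.85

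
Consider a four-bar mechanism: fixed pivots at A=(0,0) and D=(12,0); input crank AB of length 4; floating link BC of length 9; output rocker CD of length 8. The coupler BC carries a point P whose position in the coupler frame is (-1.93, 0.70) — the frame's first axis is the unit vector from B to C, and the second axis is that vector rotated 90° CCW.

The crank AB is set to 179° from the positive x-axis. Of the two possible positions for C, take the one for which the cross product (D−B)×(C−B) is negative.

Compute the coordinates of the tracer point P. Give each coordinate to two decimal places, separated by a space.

A=(0,0), D=(12.00,0)
B = A + 4.00·(cos179°, sin179°) = (-3.9994, 0.0698)
|BD| = 15.9995
circle(B,9.00) ∩ circle(D,8.00): a=8.5310, h=2.8673
  candidates: C₊=(4.5441,2.8999) cross=45.875; C₋=(4.5191,-2.8347) cross=-45.875
  mode - wants cross < 0 → take C=(4.5191,-2.8347) (cross=-45.875)
ex = (C−B)/|BC| = (0.9465,-0.3227); ey = (0.3227,0.9465)
P = B + -1.93·ex + 0.70·ey = (-5.6002,1.3552)

-5.60 1.36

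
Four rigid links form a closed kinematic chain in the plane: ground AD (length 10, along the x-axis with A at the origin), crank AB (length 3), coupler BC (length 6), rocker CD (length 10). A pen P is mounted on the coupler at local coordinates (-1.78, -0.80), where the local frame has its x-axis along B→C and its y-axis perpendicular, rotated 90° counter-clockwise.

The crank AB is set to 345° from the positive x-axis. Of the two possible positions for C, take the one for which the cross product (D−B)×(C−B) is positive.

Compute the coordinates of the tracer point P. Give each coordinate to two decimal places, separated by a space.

A=(0,0), D=(10.00,0)
B = A + 3.00·(cos345°, sin345°) = (2.8978, -0.7765)
|BD| = 7.1445
circle(B,6.00) ∩ circle(D,10.00): a=-0.9067, h=5.9311
  candidates: C₊=(1.3519,5.0210) cross=42.375; C₋=(2.6411,-6.7710) cross=-42.375
  mode + wants cross > 0 → take C=(1.3519,5.0210) (cross=42.375)
ex = (C−B)/|BC| = (-0.2576,0.9662); ey = (-0.9662,-0.2576)
P = B + -1.78·ex + -0.80·ey = (4.1294,-2.2902)

4.13 -2.29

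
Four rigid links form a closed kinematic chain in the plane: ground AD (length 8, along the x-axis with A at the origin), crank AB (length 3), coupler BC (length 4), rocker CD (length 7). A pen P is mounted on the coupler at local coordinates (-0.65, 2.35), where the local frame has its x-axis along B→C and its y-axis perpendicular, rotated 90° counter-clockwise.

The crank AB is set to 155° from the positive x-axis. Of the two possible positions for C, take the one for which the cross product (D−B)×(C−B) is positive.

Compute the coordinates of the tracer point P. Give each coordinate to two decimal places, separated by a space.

A=(0,0), D=(8.00,0)
B = A + 3.00·(cos155°, sin155°) = (-2.7189, 1.2679)
|BD| = 10.7936
circle(B,4.00) ∩ circle(D,7.00): a=3.8681, h=1.0186
  candidates: C₊=(1.2421,1.8250) cross=10.994; C₋=(1.0028,-0.1980) cross=-10.994
  mode + wants cross > 0 → take C=(1.2421,1.8250) (cross=10.994)
ex = (C−B)/|BC| = (0.9903,0.1393); ey = (-0.1393,0.9903)
P = B + -0.65·ex + 2.35·ey = (-3.6899,3.5044)

-3.69 3.50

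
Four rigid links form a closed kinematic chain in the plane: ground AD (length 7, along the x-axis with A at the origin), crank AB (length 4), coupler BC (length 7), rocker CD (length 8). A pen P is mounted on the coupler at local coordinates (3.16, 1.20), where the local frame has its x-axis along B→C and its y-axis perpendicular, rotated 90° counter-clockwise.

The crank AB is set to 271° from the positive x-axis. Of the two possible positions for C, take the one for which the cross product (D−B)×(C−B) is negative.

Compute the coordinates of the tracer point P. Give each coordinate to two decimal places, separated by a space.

3.36 -4.77

A=(0,0), D=(7.00,0)
B = A + 4.00·(cos271°, sin271°) = (0.0698, -3.9994)
|BD| = 8.0014
circle(B,7.00) ∩ circle(D,8.00): a=3.0634, h=6.2941
  candidates: C₊=(-0.4230,2.9832) cross=50.362; C₋=(5.8691,-7.9197) cross=-50.362
  mode - wants cross < 0 → take C=(5.8691,-7.9197) (cross=-50.362)
ex = (C−B)/|BC| = (0.8285,-0.5600); ey = (0.5600,0.8285)
P = B + 3.16·ex + 1.20·ey = (3.3598,-4.7750)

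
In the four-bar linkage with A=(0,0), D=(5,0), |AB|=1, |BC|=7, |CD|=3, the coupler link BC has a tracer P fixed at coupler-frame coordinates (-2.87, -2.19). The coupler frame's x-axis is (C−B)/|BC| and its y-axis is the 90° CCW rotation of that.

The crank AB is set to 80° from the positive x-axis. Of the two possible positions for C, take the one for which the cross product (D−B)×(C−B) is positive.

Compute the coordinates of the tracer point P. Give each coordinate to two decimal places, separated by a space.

-2.28 -1.66

A=(0,0), D=(5.00,0)
B = A + 1.00·(cos80°, sin80°) = (0.1736, 0.9848)
|BD| = 4.9258
circle(B,7.00) ∩ circle(D,3.00): a=6.5232, h=2.5394
  candidates: C₊=(7.0728,2.1688) cross=12.508; C₋=(6.0574,-2.8075) cross=-12.508
  mode + wants cross > 0 → take C=(7.0728,2.1688) (cross=12.508)
ex = (C−B)/|BC| = (0.9856,0.1691); ey = (-0.1691,0.9856)
P = B + -2.87·ex + -2.19·ey = (-2.2846,-1.6591)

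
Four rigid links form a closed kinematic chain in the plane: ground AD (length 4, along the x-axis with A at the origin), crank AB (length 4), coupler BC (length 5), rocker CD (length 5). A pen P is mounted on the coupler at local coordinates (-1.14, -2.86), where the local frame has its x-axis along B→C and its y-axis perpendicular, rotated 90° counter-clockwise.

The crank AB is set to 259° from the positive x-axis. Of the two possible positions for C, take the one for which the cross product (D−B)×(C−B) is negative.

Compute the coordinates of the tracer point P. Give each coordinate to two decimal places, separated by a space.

-2.49 -6.48

A=(0,0), D=(4.00,0)
B = A + 4.00·(cos259°, sin259°) = (-0.7632, -3.9265)
|BD| = 6.1730
circle(B,5.00) ∩ circle(D,5.00): a=3.0865, h=3.9336
  candidates: C₊=(-0.8837,1.0720) cross=24.282; C₋=(4.1205,-4.9985) cross=-24.282
  mode - wants cross < 0 → take C=(4.1205,-4.9985) (cross=-24.282)
ex = (C−B)/|BC| = (0.9767,-0.2144); ey = (0.2144,0.9767)
P = B + -1.14·ex + -2.86·ey = (-2.4899,-6.4756)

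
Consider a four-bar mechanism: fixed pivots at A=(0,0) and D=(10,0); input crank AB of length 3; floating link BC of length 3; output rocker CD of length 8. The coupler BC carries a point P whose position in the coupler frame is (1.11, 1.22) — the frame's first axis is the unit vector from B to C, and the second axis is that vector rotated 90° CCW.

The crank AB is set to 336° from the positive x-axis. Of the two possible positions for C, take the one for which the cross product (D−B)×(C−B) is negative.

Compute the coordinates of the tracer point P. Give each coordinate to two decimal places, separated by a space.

4.11 -2.14

A=(0,0), D=(10.00,0)
B = A + 3.00·(cos336°, sin336°) = (2.7406, -1.2202)
|BD| = 7.3612
circle(B,3.00) ∩ circle(D,8.00): a=-0.0552, h=2.9995
  candidates: C₊=(2.1890,1.7286) cross=22.080; C₋=(3.1834,-4.1874) cross=-22.080
  mode - wants cross < 0 → take C=(3.1834,-4.1874) (cross=-22.080)
ex = (C−B)/|BC| = (0.1476,-0.9890); ey = (0.9890,0.1476)
P = B + 1.11·ex + 1.22·ey = (4.1111,-2.1380)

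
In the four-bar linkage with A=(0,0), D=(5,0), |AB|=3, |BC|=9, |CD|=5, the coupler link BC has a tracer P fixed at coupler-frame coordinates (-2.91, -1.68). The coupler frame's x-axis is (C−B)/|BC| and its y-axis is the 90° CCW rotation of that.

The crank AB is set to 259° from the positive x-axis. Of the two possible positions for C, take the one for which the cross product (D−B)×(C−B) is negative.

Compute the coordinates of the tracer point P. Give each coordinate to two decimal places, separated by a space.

A=(0,0), D=(5.00,0)
B = A + 3.00·(cos259°, sin259°) = (-0.5724, -2.9449)
|BD| = 6.3027
circle(B,9.00) ∩ circle(D,5.00): a=7.5939, h=4.8304
  candidates: C₊=(3.8846,4.8740) cross=30.445; C₋=(8.3985,-3.6674) cross=-30.445
  mode - wants cross < 0 → take C=(8.3985,-3.6674) (cross=-30.445)
ex = (C−B)/|BC| = (0.9968,-0.0803); ey = (0.0803,0.9968)
P = B + -2.91·ex + -1.68·ey = (-3.6079,-4.3858)

-3.61 -4.39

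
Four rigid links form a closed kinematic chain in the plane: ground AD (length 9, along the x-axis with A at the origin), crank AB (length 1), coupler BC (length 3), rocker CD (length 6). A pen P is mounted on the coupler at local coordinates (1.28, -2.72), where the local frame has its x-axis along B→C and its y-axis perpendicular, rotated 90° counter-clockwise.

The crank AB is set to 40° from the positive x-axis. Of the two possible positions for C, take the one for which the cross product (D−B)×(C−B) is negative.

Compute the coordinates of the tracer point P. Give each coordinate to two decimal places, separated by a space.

0.09 -2.29

A=(0,0), D=(9.00,0)
B = A + 1.00·(cos40°, sin40°) = (0.7660, 0.6428)
|BD| = 8.2590
circle(B,3.00) ∩ circle(D,6.00): a=2.4949, h=1.6659
  candidates: C₊=(3.3831,2.1095) cross=13.759; C₋=(3.1237,-1.2123) cross=-13.759
  mode - wants cross < 0 → take C=(3.1237,-1.2123) (cross=-13.759)
ex = (C−B)/|BC| = (0.7859,-0.6184); ey = (0.6184,0.7859)
P = B + 1.28·ex + -2.72·ey = (0.0901,-2.2864)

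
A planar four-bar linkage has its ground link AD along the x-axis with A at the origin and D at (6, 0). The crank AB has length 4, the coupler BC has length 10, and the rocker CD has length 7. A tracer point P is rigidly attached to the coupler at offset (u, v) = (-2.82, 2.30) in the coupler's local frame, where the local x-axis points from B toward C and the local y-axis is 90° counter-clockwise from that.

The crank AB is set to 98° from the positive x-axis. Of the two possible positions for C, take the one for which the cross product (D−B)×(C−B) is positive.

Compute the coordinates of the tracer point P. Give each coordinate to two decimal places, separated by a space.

A=(0,0), D=(6.00,0)
B = A + 4.00·(cos98°, sin98°) = (-0.5567, 3.9611)
|BD| = 7.6603
circle(B,10.00) ∩ circle(D,7.00): a=7.1590, h=6.9820
  candidates: C₊=(9.1813,6.2354) cross=53.484; C₋=(1.9606,-5.7169) cross=-53.484
  mode + wants cross > 0 → take C=(9.1813,6.2354) (cross=53.484)
ex = (C−B)/|BC| = (0.9738,0.2274); ey = (-0.2274,0.9738)
P = B + -2.82·ex + 2.30·ey = (-3.8259,5.5595)

-3.83 5.56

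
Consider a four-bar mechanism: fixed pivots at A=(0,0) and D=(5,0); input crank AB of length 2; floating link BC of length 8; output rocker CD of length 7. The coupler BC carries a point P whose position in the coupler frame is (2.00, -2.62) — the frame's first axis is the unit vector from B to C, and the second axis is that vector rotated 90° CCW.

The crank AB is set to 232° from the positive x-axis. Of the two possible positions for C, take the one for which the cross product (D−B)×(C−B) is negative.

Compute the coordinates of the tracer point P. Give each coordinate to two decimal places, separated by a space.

A=(0,0), D=(5.00,0)
B = A + 2.00·(cos232°, sin232°) = (-1.2313, -1.5760)
|BD| = 6.4275
circle(B,8.00) ∩ circle(D,7.00): a=4.3806, h=6.6940
  candidates: C₊=(1.3742,5.9878) cross=43.026; C₋=(4.6569,-6.9916) cross=-43.026
  mode - wants cross < 0 → take C=(4.6569,-6.9916) (cross=-43.026)
ex = (C−B)/|BC| = (0.7360,-0.6769); ey = (0.6769,0.7360)
P = B + 2.00·ex + -2.62·ey = (-1.5329,-4.8583)

-1.53 -4.86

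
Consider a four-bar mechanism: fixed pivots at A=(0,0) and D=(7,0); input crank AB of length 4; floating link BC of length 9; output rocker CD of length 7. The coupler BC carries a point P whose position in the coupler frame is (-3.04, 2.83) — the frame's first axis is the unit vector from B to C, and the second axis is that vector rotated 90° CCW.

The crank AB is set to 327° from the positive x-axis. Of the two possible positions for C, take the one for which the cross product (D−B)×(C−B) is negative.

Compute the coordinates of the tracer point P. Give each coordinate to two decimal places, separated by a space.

A=(0,0), D=(7.00,0)
B = A + 4.00·(cos327°, sin327°) = (3.3547, -2.1786)
|BD| = 4.2467
circle(B,9.00) ∩ circle(D,7.00): a=5.8910, h=6.8041
  candidates: C₊=(4.9209,6.6841) cross=28.895; C₋=(11.9020,-4.9971) cross=-28.895
  mode - wants cross < 0 → take C=(11.9020,-4.9971) (cross=-28.895)
ex = (C−B)/|BC| = (0.9497,-0.3132); ey = (0.3132,0.9497)
P = B + -3.04·ex + 2.83·ey = (1.3539,1.4611)

1.35 1.46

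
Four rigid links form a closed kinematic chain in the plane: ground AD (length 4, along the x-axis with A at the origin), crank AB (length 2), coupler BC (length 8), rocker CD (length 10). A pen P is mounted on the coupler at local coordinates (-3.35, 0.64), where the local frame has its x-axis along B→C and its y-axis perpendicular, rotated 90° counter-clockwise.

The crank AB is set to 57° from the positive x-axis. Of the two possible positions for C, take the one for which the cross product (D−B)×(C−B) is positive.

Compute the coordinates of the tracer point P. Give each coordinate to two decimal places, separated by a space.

A=(0,0), D=(4.00,0)
B = A + 2.00·(cos57°, sin57°) = (1.0893, 1.6773)
|BD| = 3.3594
circle(B,8.00) ∩ circle(D,10.00): a=-3.6783, h=7.1042
  candidates: C₊=(1.4493,9.6692) cross=23.866; C₋=(-5.6448,-2.6414) cross=-23.866
  mode + wants cross > 0 → take C=(1.4493,9.6692) (cross=23.866)
ex = (C−B)/|BC| = (0.0450,0.9990); ey = (-0.9990,0.0450)
P = B + -3.35·ex + 0.64·ey = (0.2992,-1.6405)

0.30 -1.64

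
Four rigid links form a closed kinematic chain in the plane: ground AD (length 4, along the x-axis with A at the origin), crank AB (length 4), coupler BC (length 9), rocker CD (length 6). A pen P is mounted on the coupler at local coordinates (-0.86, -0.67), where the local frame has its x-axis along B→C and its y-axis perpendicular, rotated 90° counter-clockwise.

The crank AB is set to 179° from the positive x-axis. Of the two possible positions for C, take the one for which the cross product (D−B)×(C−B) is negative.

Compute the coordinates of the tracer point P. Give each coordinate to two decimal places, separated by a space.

-5.09 0.13

A=(0,0), D=(4.00,0)
B = A + 4.00·(cos179°, sin179°) = (-3.9994, 0.0698)
|BD| = 7.9997
circle(B,9.00) ∩ circle(D,6.00): a=6.8125, h=5.8814
  candidates: C₊=(2.8641,5.8915) cross=47.049; C₋=(2.7615,-5.8708) cross=-47.049
  mode - wants cross < 0 → take C=(2.7615,-5.8708) (cross=-47.049)
ex = (C−B)/|BC| = (0.7512,-0.6601); ey = (0.6601,0.7512)
P = B + -0.86·ex + -0.67·ey = (-5.0877,0.1342)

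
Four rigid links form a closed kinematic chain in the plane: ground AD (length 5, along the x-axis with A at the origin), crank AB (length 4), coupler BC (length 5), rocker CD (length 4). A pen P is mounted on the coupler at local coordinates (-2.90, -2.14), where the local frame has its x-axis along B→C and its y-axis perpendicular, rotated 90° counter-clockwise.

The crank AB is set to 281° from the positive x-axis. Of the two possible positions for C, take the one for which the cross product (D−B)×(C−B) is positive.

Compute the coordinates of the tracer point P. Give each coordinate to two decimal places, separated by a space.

A=(0,0), D=(5.00,0)
B = A + 4.00·(cos281°, sin281°) = (0.7632, -3.9265)
|BD| = 5.7765
circle(B,5.00) ∩ circle(D,4.00): a=3.6673, h=3.3987
  candidates: C₊=(1.1428,1.0591) cross=19.633; C₋=(5.7632,-3.9265) cross=-19.633
  mode + wants cross > 0 → take C=(1.1428,1.0591) (cross=19.633)
ex = (C−B)/|BC| = (0.0759,0.9971); ey = (-0.9971,0.0759)
P = B + -2.90·ex + -2.14·ey = (2.6769,-6.9806)

2.68 -6.98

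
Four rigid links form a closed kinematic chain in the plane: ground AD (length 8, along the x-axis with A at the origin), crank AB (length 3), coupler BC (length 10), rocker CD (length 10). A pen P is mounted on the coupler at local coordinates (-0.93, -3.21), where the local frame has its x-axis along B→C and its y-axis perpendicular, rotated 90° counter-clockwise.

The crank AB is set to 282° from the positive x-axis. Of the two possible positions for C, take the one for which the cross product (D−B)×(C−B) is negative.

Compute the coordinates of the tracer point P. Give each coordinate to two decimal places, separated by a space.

A=(0,0), D=(8.00,0)
B = A + 3.00·(cos282°, sin282°) = (0.6237, -2.9344)
|BD| = 7.9385
circle(B,10.00) ∩ circle(D,10.00): a=3.9693, h=9.1785
  candidates: C₊=(0.9191,7.0612) cross=72.864; C₋=(7.7047,-9.9956) cross=-72.864
  mode - wants cross < 0 → take C=(7.7047,-9.9956) (cross=-72.864)
ex = (C−B)/|BC| = (0.7081,-0.7061); ey = (0.7061,0.7081)
P = B + -0.93·ex + -3.21·ey = (-2.3014,-4.5507)

-2.30 -4.55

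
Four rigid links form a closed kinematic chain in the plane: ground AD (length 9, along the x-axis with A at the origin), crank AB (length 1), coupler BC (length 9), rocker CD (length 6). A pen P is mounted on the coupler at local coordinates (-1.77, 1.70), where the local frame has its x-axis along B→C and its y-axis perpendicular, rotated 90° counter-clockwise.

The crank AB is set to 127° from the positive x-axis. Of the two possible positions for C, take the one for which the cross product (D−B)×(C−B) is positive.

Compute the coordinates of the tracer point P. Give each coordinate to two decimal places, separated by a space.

A=(0,0), D=(9.00,0)
B = A + 1.00·(cos127°, sin127°) = (-0.6018, 0.7986)
|BD| = 9.6350
circle(B,9.00) ∩ circle(D,6.00): a=7.1527, h=5.4625
  candidates: C₊=(6.9791,5.6494) cross=52.631; C₋=(6.0735,-5.2379) cross=-52.631
  mode + wants cross > 0 → take C=(6.9791,5.6494) (cross=52.631)
ex = (C−B)/|BC| = (0.8423,0.5390); ey = (-0.5390,0.8423)
P = B + -1.77·ex + 1.70·ey = (-3.0090,1.2766)

-3.01 1.28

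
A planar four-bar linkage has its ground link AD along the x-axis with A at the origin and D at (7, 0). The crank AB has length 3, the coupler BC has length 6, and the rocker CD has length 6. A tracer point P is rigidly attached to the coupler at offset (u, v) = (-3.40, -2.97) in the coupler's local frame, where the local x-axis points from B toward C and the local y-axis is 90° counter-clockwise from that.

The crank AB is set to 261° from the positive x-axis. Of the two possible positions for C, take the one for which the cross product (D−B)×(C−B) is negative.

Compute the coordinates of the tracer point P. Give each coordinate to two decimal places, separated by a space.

-4.83 -4.12

A=(0,0), D=(7.00,0)
B = A + 3.00·(cos261°, sin261°) = (-0.4693, -2.9631)
|BD| = 8.0356
circle(B,6.00) ∩ circle(D,6.00): a=4.0178, h=4.4562
  candidates: C₊=(1.6222,2.6606) cross=35.808; C₋=(4.9085,-5.6237) cross=-35.808
  mode - wants cross < 0 → take C=(4.9085,-5.6237) (cross=-35.808)
ex = (C−B)/|BC| = (0.8963,-0.4434); ey = (0.4434,0.8963)
P = B + -3.40·ex + -2.97·ey = (-4.8337,-4.1174)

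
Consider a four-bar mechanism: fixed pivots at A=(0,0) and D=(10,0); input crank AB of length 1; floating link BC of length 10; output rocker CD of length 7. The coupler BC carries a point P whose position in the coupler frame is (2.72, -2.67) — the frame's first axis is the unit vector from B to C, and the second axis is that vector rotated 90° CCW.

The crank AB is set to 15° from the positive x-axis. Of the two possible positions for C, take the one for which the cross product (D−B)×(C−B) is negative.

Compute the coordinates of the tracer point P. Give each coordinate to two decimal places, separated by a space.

A=(0,0), D=(10.00,0)
B = A + 1.00·(cos15°, sin15°) = (0.9659, 0.2588)
|BD| = 9.0378
circle(B,10.00) ∩ circle(D,7.00): a=7.3404, h=6.7911
  candidates: C₊=(8.4978,6.8369) cross=61.376; C₋=(8.1088,-6.7397) cross=-61.376
  mode - wants cross < 0 → take C=(8.1088,-6.7397) (cross=-61.376)
ex = (C−B)/|BC| = (0.7143,-0.6999); ey = (0.6999,0.7143)
P = B + 2.72·ex + -2.67·ey = (1.0402,-3.5519)

1.04 -3.55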